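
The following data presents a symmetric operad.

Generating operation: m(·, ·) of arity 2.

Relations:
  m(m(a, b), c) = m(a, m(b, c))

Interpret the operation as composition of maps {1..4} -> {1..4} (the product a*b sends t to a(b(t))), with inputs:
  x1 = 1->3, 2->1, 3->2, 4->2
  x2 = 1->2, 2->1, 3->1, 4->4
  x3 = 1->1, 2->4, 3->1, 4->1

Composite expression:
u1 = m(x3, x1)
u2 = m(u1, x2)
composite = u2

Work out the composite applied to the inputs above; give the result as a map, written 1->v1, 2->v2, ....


1->1, 2->1, 3->1, 4->4

m(x3, x1) = 1->1, 2->1, 3->4, 4->4
m(m(x3, x1), x2) = 1->1, 2->1, 3->1, 4->4


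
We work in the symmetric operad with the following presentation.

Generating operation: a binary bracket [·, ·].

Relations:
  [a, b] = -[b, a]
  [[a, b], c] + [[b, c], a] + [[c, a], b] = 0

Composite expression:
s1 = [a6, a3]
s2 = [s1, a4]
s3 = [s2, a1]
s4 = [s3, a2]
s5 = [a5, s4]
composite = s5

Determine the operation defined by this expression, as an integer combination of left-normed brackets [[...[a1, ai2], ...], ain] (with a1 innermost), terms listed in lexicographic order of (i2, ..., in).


In the tensor algebra, words opening a1 carry the a1-anchored form.
Composite bracket: [a5, [[[[a6, a3], a4], a1], a2]]
Each bracket splits as ab - ba, giving 32 signed words (2^5 = 32).
Collect the words opening with a1:
  from a1a3a6a4a2a5, sign -1: term -[[[[[a1, a3], a6], a4], a2], a5]
  from a1a4a3a6a2a5, sign +1: term +[[[[[a1, a4], a3], a6], a2], a5]
  from a1a4a6a3a2a5, sign -1: term -[[[[[a1, a4], a6], a3], a2], a5]
  from a1a6a3a4a2a5, sign +1: term +[[[[[a1, a6], a3], a4], a2], a5]

-[[[[[a1, a3], a6], a4], a2], a5] + [[[[[a1, a4], a3], a6], a2], a5] - [[[[[a1, a4], a6], a3], a2], a5] + [[[[[a1, a6], a3], a4], a2], a5]


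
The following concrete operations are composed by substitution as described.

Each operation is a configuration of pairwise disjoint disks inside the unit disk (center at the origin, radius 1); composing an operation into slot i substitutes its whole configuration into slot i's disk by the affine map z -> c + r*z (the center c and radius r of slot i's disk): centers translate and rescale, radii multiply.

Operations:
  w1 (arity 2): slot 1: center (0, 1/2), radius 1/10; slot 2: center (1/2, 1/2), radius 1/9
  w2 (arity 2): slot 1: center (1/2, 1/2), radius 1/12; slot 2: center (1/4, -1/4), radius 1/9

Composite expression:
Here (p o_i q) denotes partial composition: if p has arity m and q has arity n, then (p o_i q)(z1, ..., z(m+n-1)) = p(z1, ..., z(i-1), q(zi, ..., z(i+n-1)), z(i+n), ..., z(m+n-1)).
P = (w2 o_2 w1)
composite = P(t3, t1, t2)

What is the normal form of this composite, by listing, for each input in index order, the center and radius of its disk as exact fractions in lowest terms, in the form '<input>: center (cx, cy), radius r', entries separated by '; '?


Only the slot chain above each t matters under w2; compose those maps.
input t3: applying the 1 nested substitution gives center (1/2, 1/2), radius 1/12
input t1: applying the 2 nested substitutions gives center (1/4, -7/36), radius 1/90
input t2: applying the 2 nested substitutions gives center (11/36, -7/36), radius 1/81

t1: center (1/4, -7/36), radius 1/90; t2: center (11/36, -7/36), radius 1/81; t3: center (1/2, 1/2), radius 1/12


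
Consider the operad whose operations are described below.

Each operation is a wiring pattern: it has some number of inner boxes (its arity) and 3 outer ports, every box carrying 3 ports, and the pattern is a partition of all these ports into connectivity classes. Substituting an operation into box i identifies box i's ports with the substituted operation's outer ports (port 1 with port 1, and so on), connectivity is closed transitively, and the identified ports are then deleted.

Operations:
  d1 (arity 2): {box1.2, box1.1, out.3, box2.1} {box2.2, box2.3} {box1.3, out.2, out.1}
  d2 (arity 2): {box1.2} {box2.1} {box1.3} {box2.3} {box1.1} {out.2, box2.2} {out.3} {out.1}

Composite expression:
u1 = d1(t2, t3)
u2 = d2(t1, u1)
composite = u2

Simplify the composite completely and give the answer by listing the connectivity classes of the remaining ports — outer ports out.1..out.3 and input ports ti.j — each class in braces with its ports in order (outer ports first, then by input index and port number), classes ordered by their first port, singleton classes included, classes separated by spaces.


{out.1} {out.2, t2.3} {out.3} {t1.1} {t1.2} {t1.3} {t2.1, t2.2, t3.1} {t3.2, t3.3}

Treat the ports identified at d2 as solder joints: merge, then drop.
after d1, the pattern on (t2, t3) reads {out.1, out.2, t2.3} {out.3, t2.1, t2.2, t3.1} {t3.2, t3.3} (out.j = its outer ports)
after d2, the pattern on (t1, t2, t3) reads {out.1} {out.2, t2.3} {out.3} {t1.1} {t1.2} {t1.3} {t2.1, t2.2, t3.1} {t3.2, t3.3} (out.j = its outer ports)


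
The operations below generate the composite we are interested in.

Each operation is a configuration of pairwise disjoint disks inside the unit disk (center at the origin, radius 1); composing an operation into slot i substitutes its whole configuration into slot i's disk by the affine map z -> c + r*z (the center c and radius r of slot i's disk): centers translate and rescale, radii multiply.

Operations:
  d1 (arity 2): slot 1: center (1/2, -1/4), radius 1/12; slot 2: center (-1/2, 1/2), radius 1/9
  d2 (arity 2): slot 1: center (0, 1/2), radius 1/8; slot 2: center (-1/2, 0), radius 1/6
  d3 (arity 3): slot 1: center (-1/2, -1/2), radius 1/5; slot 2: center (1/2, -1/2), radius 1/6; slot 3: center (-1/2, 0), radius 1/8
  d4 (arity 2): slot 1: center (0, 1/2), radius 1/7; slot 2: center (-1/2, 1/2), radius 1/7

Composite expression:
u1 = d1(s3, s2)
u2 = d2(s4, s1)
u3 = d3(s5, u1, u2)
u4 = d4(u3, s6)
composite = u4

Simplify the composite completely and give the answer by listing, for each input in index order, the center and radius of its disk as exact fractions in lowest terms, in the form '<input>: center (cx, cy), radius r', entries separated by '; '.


s1: center (-9/112, 1/2), radius 1/336; s2: center (5/84, 37/84), radius 1/378; s3: center (1/12, 71/168), radius 1/504; s4: center (-1/14, 57/112), radius 1/448; s5: center (-1/14, 3/7), radius 1/35; s6: center (-1/2, 1/2), radius 1/7


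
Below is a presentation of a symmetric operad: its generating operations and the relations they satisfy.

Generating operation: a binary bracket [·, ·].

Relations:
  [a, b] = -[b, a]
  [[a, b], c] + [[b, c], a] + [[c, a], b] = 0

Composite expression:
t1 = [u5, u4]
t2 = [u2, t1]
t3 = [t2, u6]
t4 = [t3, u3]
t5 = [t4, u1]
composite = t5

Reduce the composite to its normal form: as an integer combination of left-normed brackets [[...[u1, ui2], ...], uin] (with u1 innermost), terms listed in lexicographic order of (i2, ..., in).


[[[[[u1, u2], u4], u5], u6], u3] - [[[[[u1, u2], u5], u4], u6], u3] - [[[[[u1, u3], u2], u4], u5], u6] + [[[[[u1, u3], u2], u5], u4], u6] + [[[[[u1, u3], u4], u5], u2], u6] - [[[[[u1, u3], u5], u4], u2], u6] + [[[[[u1, u3], u6], u2], u4], u5] - [[[[[u1, u3], u6], u2], u5], u4] - [[[[[u1, u3], u6], u4], u5], u2] + [[[[[u1, u3], u6], u5], u4], u2] - [[[[[u1, u4], u5], u2], u6], u3] + [[[[[u1, u5], u4], u2], u6], u3] - [[[[[u1, u6], u2], u4], u5], u3] + [[[[[u1, u6], u2], u5], u4], u3] + [[[[[u1, u6], u4], u5], u2], u3] - [[[[[u1, u6], u5], u4], u2], u3]

Antisymmetry and Jacobi reduce to u1-anchored left-normed brackets.
Composite bracket: [[[[u2, [u5, u4]], u6], u3], u1]
The bracket unfolds into 32 signed words via [a, b] = ab - ba (2^5 = 32).
Words beginning with u1 determine it all:
  sign of u1u2u4u5u6u3 is +1, so it contributes +[[[[[u1, u2], u4], u5], u6], u3]
  sign of u1u2u5u4u6u3 is -1, so it contributes -[[[[[u1, u2], u5], u4], u6], u3]
  sign of u1u3u2u4u5u6 is -1, so it contributes -[[[[[u1, u3], u2], u4], u5], u6]
  sign of u1u3u2u5u4u6 is +1, so it contributes +[[[[[u1, u3], u2], u5], u4], u6]
  sign of u1u3u4u5u2u6 is +1, so it contributes +[[[[[u1, u3], u4], u5], u2], u6]
  sign of u1u3u5u4u2u6 is -1, so it contributes -[[[[[u1, u3], u5], u4], u2], u6]
  sign of u1u3u6u2u4u5 is +1, so it contributes +[[[[[u1, u3], u6], u2], u4], u5]
  sign of u1u3u6u2u5u4 is -1, so it contributes -[[[[[u1, u3], u6], u2], u5], u4]
  sign of u1u3u6u4u5u2 is -1, so it contributes -[[[[[u1, u3], u6], u4], u5], u2]
  sign of u1u3u6u5u4u2 is +1, so it contributes +[[[[[u1, u3], u6], u5], u4], u2]
  sign of u1u4u5u2u6u3 is -1, so it contributes -[[[[[u1, u4], u5], u2], u6], u3]
  sign of u1u5u4u2u6u3 is +1, so it contributes +[[[[[u1, u5], u4], u2], u6], u3]
  sign of u1u6u2u4u5u3 is -1, so it contributes -[[[[[u1, u6], u2], u4], u5], u3]
  sign of u1u6u2u5u4u3 is +1, so it contributes +[[[[[u1, u6], u2], u5], u4], u3]
  sign of u1u6u4u5u2u3 is +1, so it contributes +[[[[[u1, u6], u4], u5], u2], u3]
  sign of u1u6u5u4u2u3 is -1, so it contributes -[[[[[u1, u6], u5], u4], u2], u3]


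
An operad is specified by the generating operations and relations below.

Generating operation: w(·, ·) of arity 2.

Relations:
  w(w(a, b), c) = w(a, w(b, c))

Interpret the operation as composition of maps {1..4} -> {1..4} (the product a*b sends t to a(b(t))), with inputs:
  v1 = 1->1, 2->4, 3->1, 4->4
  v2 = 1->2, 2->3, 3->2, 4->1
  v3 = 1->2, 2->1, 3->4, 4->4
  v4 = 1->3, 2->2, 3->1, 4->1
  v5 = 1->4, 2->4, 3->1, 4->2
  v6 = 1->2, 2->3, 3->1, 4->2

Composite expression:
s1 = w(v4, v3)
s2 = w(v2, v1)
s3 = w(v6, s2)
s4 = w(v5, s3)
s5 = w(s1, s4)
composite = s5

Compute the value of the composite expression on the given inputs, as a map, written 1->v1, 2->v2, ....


1->2, 2->1, 3->2, 4->1


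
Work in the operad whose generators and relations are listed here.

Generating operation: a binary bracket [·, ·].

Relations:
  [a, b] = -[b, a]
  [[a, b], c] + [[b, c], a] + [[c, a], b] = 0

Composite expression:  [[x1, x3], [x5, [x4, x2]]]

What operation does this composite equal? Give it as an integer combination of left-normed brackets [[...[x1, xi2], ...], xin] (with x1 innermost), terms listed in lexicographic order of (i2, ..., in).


Left-normed coefficients sit on the x1-initial expansion words.
Composite bracket: [[x1, x3], [x5, [x4, x2]]]
Each bracket splits as ab - ba, giving 16 signed words (2^4 = 16).
Only words starting with x1 matter:
  x1x3x2x4x5 (sign +1) contributes +[[[[x1, x3], x2], x4], x5]
  x1x3x4x2x5 (sign -1) contributes -[[[[x1, x3], x4], x2], x5]
  x1x3x5x2x4 (sign -1) contributes -[[[[x1, x3], x5], x2], x4]
  x1x3x5x4x2 (sign +1) contributes +[[[[x1, x3], x5], x4], x2]

[[[[x1, x3], x2], x4], x5] - [[[[x1, x3], x4], x2], x5] - [[[[x1, x3], x5], x2], x4] + [[[[x1, x3], x5], x4], x2]


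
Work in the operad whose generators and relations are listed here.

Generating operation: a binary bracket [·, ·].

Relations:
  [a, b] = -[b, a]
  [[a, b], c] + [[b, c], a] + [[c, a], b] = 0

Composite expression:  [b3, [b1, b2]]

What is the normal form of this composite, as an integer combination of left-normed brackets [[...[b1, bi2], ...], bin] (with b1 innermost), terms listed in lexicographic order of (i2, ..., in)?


A multilinear Lie element is pinned by b1-initial words (b1 innermost).
Composite bracket: [b3, [b1, b2]]
Expanding via [a, b] = ab - ba: 4 signed words (2^2 = 4).
Collect the words opening with b1:
  b1b2b3 appears with sign -1, giving the term -[[b1, b2], b3]

-[[b1, b2], b3]


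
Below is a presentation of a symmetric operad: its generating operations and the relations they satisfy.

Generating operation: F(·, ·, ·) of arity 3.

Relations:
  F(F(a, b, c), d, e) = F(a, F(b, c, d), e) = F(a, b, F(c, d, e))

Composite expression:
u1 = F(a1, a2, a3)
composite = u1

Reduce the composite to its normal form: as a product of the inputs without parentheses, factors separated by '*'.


a1 * a2 * a3

Every regrouping of F is equal, so read the a-inputs in written order.
F(a1, a2, a3) collapses to a1 * a2 * a3


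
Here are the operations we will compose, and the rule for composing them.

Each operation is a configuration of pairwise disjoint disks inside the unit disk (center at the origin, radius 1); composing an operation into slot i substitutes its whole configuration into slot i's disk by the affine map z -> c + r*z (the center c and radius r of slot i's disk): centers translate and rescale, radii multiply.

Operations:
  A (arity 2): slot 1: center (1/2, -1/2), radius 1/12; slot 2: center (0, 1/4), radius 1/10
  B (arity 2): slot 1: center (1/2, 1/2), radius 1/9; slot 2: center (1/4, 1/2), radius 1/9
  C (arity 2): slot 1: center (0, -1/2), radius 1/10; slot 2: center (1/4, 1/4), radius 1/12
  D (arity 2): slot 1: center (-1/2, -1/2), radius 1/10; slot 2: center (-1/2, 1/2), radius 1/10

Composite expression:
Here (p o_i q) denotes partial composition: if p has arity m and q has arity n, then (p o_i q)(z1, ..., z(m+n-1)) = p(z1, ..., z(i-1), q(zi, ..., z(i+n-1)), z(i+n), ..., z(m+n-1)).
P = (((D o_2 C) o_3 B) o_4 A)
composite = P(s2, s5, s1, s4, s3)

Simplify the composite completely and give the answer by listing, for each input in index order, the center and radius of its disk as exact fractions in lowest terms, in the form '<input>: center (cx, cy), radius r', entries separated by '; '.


Only the slot chain above each s matters under D; compose those maps.
tracing s2 down its 1-map path: center (-1/2, -1/2), radius 1/10
tracing s5 down its 2-map path: center (-1/2, 9/20), radius 1/100
tracing s1 down its 3-map path: center (-113/240, 127/240), radius 1/1080
tracing s4 down its 4-map path: center (-2041/4320, 571/1080), radius 1/12960
tracing s3 down its 4-map path: center (-227/480, 2287/4320), radius 1/10800

s1: center (-113/240, 127/240), radius 1/1080; s2: center (-1/2, -1/2), radius 1/10; s3: center (-227/480, 2287/4320), radius 1/10800; s4: center (-2041/4320, 571/1080), radius 1/12960; s5: center (-1/2, 9/20), radius 1/100


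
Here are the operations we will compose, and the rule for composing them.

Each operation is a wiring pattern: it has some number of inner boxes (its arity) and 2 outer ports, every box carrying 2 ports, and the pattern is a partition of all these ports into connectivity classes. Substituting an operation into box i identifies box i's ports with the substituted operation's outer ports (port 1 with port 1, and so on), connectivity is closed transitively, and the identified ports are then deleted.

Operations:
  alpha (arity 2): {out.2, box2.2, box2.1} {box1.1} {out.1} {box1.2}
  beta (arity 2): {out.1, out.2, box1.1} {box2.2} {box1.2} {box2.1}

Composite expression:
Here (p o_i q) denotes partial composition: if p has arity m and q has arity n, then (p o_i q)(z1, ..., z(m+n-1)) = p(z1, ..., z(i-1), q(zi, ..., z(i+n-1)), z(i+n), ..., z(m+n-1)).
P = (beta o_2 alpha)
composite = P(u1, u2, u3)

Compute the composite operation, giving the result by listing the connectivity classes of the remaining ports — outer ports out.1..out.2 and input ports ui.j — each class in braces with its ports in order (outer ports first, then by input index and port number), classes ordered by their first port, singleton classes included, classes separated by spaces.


{out.1, out.2, u1.1} {u1.2} {u2.1} {u2.2} {u3.1, u3.2}

Reachability decides: close wires over beta-identified ports.
alpha over (u2, u3) gives {out.1} {out.2, u3.1, u3.2} {u2.1} {u2.2}, out.j being that stage's outer ports
beta over (u1, u2, u3) gives {out.1, out.2, u1.1} {u1.2} {u2.1} {u2.2} {u3.1, u3.2}, out.j being that stage's outer ports


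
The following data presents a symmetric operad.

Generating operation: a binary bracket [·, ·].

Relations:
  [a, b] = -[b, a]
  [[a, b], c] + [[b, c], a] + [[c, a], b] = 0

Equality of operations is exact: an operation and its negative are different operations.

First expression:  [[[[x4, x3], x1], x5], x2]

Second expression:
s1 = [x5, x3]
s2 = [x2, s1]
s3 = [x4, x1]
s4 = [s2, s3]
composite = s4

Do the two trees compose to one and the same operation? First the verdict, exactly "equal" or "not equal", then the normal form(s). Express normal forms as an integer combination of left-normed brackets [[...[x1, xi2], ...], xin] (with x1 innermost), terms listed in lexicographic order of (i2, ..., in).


not equal — first [[[[x1, x3], x4], x5], x2] - [[[[x1, x4], x3], x5], x2], second -[[[[x1, x4], x2], x3], x5] + [[[[x1, x4], x2], x5], x3] + [[[[x1, x4], x3], x5], x2] - [[[[x1, x4], x5], x3], x2]

Reducing the first expression gives [[[[x1, x3], x4], x5], x2] - [[[[x1, x4], x3], x5], x2]
Reducing the second expression gives -[[[[x1, x4], x2], x3], x5] + [[[[x1, x4], x2], x5], x3] + [[[[x1, x4], x3], x5], x2] - [[[[x1, x4], x5], x3], x2]
The forms do not match — not equal.


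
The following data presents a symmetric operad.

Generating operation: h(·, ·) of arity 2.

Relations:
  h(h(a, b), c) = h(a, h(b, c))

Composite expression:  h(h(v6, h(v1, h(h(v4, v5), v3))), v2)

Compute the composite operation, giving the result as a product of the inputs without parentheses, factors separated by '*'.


v6 * v1 * v4 * v5 * v3 * v2


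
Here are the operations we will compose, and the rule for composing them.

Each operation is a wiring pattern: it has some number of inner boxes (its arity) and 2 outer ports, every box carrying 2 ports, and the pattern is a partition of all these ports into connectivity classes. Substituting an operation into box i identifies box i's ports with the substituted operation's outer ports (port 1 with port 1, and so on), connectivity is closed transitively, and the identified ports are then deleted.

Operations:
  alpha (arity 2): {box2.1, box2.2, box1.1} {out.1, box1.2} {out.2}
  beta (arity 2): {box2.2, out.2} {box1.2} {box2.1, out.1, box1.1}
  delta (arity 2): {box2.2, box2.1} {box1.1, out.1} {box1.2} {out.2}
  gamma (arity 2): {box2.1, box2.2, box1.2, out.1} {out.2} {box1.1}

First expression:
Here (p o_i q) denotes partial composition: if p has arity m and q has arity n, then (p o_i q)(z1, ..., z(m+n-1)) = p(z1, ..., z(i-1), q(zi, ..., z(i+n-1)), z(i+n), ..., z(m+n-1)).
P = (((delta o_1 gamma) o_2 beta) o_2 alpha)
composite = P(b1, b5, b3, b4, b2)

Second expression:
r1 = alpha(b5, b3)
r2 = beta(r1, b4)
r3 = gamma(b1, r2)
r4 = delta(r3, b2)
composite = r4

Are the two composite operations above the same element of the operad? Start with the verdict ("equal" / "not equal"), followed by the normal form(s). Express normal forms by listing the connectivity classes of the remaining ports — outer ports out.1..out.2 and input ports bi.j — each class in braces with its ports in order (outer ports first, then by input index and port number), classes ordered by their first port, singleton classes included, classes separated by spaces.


equal — both sides give {out.1, b1.2, b4.1, b4.2, b5.2} {out.2} {b1.1} {b2.1, b2.2} {b3.1, b3.2, b5.1}


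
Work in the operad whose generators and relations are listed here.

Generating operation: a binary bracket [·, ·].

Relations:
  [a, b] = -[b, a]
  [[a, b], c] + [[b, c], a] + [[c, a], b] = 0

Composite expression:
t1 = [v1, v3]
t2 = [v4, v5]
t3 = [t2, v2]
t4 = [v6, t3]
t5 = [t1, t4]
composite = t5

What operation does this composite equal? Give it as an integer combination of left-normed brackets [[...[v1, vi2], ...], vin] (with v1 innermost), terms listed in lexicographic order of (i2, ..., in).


Skip Jacobi rewriting: expand, keep v1-initial words, read off terms.
Composite bracket: [[v1, v3], [v6, [[v4, v5], v2]]]
Under [a, b] = ab - ba we get 32 signed associative words (2^5 = 32).
Words beginning with v1 determine it all:
  v1v3v2v4v5v6 (sign +1) contributes +[[[[[v1, v3], v2], v4], v5], v6]
  v1v3v2v5v4v6 (sign -1) contributes -[[[[[v1, v3], v2], v5], v4], v6]
  v1v3v4v5v2v6 (sign -1) contributes -[[[[[v1, v3], v4], v5], v2], v6]
  v1v3v5v4v2v6 (sign +1) contributes +[[[[[v1, v3], v5], v4], v2], v6]
  v1v3v6v2v4v5 (sign -1) contributes -[[[[[v1, v3], v6], v2], v4], v5]
  v1v3v6v2v5v4 (sign +1) contributes +[[[[[v1, v3], v6], v2], v5], v4]
  v1v3v6v4v5v2 (sign +1) contributes +[[[[[v1, v3], v6], v4], v5], v2]
  v1v3v6v5v4v2 (sign -1) contributes -[[[[[v1, v3], v6], v5], v4], v2]

[[[[[v1, v3], v2], v4], v5], v6] - [[[[[v1, v3], v2], v5], v4], v6] - [[[[[v1, v3], v4], v5], v2], v6] + [[[[[v1, v3], v5], v4], v2], v6] - [[[[[v1, v3], v6], v2], v4], v5] + [[[[[v1, v3], v6], v2], v5], v4] + [[[[[v1, v3], v6], v4], v5], v2] - [[[[[v1, v3], v6], v5], v4], v2]


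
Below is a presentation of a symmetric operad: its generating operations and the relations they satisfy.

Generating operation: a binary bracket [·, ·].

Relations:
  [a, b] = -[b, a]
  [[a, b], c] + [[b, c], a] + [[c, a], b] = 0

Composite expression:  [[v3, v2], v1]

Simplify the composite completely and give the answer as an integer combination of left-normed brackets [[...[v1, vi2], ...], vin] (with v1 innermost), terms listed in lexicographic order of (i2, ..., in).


[[v1, v2], v3] - [[v1, v3], v2]

Skip Jacobi rewriting: expand, keep v1-initial words, read off terms.
Composite bracket: [[v3, v2], v1]
The bracket unfolds into 4 signed words via [a, b] = ab - ba (2^2 = 4).
Collect the words opening with v1:
  from v1v2v3, sign +1: term +[[v1, v2], v3]
  from v1v3v2, sign -1: term -[[v1, v3], v2]


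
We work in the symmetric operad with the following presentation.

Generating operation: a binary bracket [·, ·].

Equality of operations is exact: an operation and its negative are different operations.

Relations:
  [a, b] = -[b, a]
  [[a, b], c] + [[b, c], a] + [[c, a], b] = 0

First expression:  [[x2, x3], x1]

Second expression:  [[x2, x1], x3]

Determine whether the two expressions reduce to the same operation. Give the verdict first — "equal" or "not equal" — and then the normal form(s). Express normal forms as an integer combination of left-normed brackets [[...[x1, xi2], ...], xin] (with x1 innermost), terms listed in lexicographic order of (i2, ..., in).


not equal; the first gives -[[x1, x2], x3] + [[x1, x3], x2] and the second -[[x1, x2], x3]

The first expression, normalized: -[[x1, x2], x3] + [[x1, x3], x2]
The second expression, normalized: -[[x1, x2], x3]
No match — not equal.


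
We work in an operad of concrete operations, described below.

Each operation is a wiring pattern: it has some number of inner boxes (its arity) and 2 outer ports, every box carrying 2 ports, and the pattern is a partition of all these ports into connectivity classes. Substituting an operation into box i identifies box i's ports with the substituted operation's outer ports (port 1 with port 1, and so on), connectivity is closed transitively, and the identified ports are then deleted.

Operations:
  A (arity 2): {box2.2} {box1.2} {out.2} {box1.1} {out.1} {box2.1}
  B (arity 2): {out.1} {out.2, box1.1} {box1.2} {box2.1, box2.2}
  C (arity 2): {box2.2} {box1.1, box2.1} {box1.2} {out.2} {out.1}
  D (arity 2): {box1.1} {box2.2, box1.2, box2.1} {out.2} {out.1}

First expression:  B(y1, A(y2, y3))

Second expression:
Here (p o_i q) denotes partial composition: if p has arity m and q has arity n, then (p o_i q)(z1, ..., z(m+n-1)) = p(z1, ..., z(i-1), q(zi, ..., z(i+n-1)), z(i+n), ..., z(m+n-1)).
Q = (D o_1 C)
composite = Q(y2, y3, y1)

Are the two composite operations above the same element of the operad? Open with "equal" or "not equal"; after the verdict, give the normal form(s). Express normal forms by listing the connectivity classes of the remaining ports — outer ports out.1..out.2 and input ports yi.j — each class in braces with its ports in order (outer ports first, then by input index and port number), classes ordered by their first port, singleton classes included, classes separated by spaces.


The first expression, normalized: {out.1} {out.2, y1.1} {y1.2} {y2.1} {y2.2} {y3.1} {y3.2}
The second expression, normalized: {out.1} {out.2} {y1.1, y1.2} {y2.1, y3.1} {y2.2} {y3.2}
Different reductions; not equal.

not equal: they reduce to {out.1} {out.2, y1.1} {y1.2} {y2.1} {y2.2} {y3.1} {y3.2} and {out.1} {out.2} {y1.1, y1.2} {y2.1, y3.1} {y2.2} {y3.2}


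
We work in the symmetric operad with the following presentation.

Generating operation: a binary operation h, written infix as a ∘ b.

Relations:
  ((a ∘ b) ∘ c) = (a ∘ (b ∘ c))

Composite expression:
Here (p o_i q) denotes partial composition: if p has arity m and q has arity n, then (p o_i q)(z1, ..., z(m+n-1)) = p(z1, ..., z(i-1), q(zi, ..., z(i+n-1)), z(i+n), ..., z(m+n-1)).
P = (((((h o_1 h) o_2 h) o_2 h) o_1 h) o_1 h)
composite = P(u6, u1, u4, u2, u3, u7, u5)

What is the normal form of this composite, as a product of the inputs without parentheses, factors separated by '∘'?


u6 ∘ u1 ∘ u4 ∘ u2 ∘ u3 ∘ u7 ∘ u5


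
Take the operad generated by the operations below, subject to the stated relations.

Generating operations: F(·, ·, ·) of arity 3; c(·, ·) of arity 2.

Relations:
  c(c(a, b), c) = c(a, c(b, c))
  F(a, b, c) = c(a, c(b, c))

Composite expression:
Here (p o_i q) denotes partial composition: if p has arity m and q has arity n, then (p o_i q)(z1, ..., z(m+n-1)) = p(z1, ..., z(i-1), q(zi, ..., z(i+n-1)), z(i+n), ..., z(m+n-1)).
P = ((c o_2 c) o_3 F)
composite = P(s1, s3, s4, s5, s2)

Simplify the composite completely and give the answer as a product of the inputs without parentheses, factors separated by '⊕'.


Key point: c is associative — brackets drop, the s-order remains.
F(s4, s5, s2) collapses to s4 ⊕ s5 ⊕ s2
c(s3, F(s4, s5, s2)) collapses to s3 ⊕ s4 ⊕ s5 ⊕ s2
c(s1, c(s3, F(s4, s5, s2))) collapses to s1 ⊕ s3 ⊕ s4 ⊕ s5 ⊕ s2

s1 ⊕ s3 ⊕ s4 ⊕ s5 ⊕ s2


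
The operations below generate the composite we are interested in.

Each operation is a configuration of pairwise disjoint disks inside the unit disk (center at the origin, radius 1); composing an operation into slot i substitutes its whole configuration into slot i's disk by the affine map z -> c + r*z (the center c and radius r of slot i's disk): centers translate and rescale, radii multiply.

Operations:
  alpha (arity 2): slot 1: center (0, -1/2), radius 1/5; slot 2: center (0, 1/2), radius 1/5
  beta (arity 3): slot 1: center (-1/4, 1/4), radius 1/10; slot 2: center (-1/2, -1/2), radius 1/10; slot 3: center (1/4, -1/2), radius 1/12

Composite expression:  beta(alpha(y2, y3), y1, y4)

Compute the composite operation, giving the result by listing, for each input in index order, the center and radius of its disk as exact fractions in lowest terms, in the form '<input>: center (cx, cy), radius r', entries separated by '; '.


y1: center (-1/2, -1/2), radius 1/10; y2: center (-1/4, 1/5), radius 1/50; y3: center (-1/4, 3/10), radius 1/50; y4: center (1/4, -1/2), radius 1/12

Each y-disk chains the slot maps above it in beta; radii multiply.
input y2: applying the 2 nested substitutions gives center (-1/4, 1/5), radius 1/50
input y3: applying the 2 nested substitutions gives center (-1/4, 3/10), radius 1/50
input y1: applying the 1 nested substitution gives center (-1/2, -1/2), radius 1/10
input y4: applying the 1 nested substitution gives center (1/4, -1/2), radius 1/12


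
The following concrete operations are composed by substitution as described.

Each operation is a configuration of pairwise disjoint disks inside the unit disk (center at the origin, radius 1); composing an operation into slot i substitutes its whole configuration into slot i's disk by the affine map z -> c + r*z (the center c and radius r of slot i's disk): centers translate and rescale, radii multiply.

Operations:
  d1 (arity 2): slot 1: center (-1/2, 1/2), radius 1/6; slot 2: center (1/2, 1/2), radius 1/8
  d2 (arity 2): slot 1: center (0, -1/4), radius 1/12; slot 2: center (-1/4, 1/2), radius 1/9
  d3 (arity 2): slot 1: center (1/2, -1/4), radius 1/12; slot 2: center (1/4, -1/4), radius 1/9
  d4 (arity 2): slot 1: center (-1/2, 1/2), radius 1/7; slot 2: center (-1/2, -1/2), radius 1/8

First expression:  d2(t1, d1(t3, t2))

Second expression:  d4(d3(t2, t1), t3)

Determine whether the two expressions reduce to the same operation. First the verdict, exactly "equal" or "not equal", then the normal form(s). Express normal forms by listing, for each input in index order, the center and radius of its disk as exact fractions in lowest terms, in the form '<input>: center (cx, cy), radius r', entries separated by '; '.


not equal: they reduce to t1: center (0, -1/4), radius 1/12; t2: center (-7/36, 5/9), radius 1/72; t3: center (-11/36, 5/9), radius 1/54 and t1: center (-13/28, 13/28), radius 1/63; t2: center (-3/7, 13/28), radius 1/84; t3: center (-1/2, -1/2), radius 1/8

The first composite normalizes to t1: center (0, -1/4), radius 1/12; t2: center (-7/36, 5/9), radius 1/72; t3: center (-11/36, 5/9), radius 1/54
The second composite normalizes to t1: center (-13/28, 13/28), radius 1/63; t2: center (-3/7, 13/28), radius 1/84; t3: center (-1/2, -1/2), radius 1/8
Different reductions; not equal.


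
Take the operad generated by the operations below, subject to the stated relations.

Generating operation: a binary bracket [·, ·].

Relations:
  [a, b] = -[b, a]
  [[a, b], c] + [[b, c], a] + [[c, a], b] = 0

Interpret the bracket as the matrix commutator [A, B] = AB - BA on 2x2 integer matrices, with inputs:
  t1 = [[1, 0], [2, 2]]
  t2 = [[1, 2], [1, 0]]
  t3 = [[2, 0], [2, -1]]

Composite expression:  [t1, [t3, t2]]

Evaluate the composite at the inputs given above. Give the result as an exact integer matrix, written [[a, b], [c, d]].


[t3, t2] = [[-4, 6], [-1, 4]]
[t1, [t3, t2]] = [[-12, -6], [-17, 12]]

[[-12, -6], [-17, 12]]


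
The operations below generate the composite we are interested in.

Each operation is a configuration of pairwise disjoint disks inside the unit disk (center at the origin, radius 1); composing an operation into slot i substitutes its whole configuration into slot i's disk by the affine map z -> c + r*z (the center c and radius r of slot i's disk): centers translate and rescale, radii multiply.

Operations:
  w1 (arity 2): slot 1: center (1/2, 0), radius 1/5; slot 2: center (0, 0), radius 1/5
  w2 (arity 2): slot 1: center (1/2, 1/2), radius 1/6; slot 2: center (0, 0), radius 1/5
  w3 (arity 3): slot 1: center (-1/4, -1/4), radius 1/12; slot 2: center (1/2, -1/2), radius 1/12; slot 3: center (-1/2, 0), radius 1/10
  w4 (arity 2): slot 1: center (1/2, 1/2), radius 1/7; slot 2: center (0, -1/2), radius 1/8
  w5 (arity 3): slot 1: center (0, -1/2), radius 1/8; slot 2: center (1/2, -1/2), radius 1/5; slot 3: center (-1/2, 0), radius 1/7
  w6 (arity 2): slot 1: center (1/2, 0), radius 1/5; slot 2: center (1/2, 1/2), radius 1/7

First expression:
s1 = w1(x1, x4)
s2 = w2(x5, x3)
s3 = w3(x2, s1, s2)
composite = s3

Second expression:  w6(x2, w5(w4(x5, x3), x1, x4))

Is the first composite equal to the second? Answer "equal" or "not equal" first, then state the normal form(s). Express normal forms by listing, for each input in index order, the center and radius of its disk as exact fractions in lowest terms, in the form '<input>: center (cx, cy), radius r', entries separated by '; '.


not equal; the first gives x1: center (13/24, -1/2), radius 1/60; x2: center (-1/4, -1/4), radius 1/12; x3: center (-1/2, 0), radius 1/50; x4: center (1/2, -1/2), radius 1/60; x5: center (-9/20, 1/20), radius 1/60 and the second x1: center (4/7, 3/7), radius 1/35; x2: center (1/2, 0), radius 1/5; x3: center (1/2, 47/112), radius 1/448; x4: center (3/7, 1/2), radius 1/49; x5: center (57/112, 7/16), radius 1/392

The first expression reduces to x1: center (13/24, -1/2), radius 1/60; x2: center (-1/4, -1/4), radius 1/12; x3: center (-1/2, 0), radius 1/50; x4: center (1/2, -1/2), radius 1/60; x5: center (-9/20, 1/20), radius 1/60
The second expression reduces to x1: center (4/7, 3/7), radius 1/35; x2: center (1/2, 0), radius 1/5; x3: center (1/2, 47/112), radius 1/448; x4: center (3/7, 1/2), radius 1/49; x5: center (57/112, 7/16), radius 1/392
Different reductions; not equal.


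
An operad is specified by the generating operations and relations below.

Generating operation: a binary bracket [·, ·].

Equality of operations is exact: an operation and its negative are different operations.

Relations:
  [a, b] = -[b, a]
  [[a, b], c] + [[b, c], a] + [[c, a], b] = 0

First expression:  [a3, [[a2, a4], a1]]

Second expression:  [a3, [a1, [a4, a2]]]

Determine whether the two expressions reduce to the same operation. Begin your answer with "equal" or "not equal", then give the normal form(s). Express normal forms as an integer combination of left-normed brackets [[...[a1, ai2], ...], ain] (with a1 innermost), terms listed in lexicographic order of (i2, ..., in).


In normal form, the first expression is [[[a1, a2], a4], a3] - [[[a1, a4], a2], a3]
In normal form, the second expression is [[[a1, a2], a4], a3] - [[[a1, a4], a2], a3]
Both agree, so they are equal.

equal — both sides give [[[a1, a2], a4], a3] - [[[a1, a4], a2], a3]


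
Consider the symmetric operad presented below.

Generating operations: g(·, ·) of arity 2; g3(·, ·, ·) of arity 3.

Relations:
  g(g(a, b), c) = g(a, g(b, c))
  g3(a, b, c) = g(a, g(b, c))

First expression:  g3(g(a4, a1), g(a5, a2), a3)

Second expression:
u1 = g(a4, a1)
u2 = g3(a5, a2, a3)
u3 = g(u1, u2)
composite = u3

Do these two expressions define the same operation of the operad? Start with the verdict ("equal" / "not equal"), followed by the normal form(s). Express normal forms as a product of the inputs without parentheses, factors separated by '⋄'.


The first expression reduces to a4 ⋄ a1 ⋄ a5 ⋄ a2 ⋄ a3
The second expression reduces to a4 ⋄ a1 ⋄ a5 ⋄ a2 ⋄ a3
One common form — equal.

equal; both compose to a4 ⋄ a1 ⋄ a5 ⋄ a2 ⋄ a3


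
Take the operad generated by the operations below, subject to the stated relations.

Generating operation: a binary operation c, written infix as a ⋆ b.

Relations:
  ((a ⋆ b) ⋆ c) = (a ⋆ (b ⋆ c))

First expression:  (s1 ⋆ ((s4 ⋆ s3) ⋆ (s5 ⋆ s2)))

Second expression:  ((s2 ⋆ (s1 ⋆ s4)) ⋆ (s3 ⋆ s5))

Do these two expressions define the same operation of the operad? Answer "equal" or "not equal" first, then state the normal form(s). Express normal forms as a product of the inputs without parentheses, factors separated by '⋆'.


not equal: they reduce to s1 ⋆ s4 ⋆ s3 ⋆ s5 ⋆ s2 and s2 ⋆ s1 ⋆ s4 ⋆ s3 ⋆ s5

Normal form of the first expression: s1 ⋆ s4 ⋆ s3 ⋆ s5 ⋆ s2
Normal form of the second expression: s2 ⋆ s1 ⋆ s4 ⋆ s3 ⋆ s5
They disagree, so not equal.


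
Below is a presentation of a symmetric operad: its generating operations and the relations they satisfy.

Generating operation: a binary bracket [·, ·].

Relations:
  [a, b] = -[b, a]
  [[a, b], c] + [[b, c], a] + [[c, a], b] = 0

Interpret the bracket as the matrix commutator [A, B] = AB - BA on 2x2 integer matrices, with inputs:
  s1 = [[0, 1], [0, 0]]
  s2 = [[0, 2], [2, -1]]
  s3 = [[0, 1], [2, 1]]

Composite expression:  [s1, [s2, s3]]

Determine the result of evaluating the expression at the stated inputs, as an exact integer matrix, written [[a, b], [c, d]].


[[-4, -4], [0, 4]]

[s2, s3] = [[2, 3], [-4, -2]]
[s1, [s2, s3]] = [[-4, -4], [0, 4]]


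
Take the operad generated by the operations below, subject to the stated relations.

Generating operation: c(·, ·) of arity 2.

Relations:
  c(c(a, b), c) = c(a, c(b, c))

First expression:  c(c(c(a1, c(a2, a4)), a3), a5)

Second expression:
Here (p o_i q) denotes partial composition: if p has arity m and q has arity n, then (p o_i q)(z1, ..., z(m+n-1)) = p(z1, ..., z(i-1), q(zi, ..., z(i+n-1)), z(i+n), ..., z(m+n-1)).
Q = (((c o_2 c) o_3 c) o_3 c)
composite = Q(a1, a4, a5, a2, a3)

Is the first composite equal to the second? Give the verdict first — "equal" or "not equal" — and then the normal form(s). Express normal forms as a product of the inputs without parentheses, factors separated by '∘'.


Normal form of the first expression: a1 ∘ a2 ∘ a4 ∘ a3 ∘ a5
Normal form of the second expression: a1 ∘ a4 ∘ a5 ∘ a2 ∘ a3
The normal forms differ: not equal.

not equal: they reduce to a1 ∘ a2 ∘ a4 ∘ a3 ∘ a5 and a1 ∘ a4 ∘ a5 ∘ a2 ∘ a3


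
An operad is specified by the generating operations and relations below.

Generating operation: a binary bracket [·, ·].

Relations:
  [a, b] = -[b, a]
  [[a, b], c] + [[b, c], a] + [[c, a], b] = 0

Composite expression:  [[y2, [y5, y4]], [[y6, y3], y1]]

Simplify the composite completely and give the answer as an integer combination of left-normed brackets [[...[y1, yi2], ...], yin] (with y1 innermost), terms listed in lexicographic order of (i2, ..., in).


[[[[[y1, y3], y6], y2], y4], y5] - [[[[[y1, y3], y6], y2], y5], y4] - [[[[[y1, y3], y6], y4], y5], y2] + [[[[[y1, y3], y6], y5], y4], y2] - [[[[[y1, y6], y3], y2], y4], y5] + [[[[[y1, y6], y3], y2], y5], y4] + [[[[[y1, y6], y3], y4], y5], y2] - [[[[[y1, y6], y3], y5], y4], y2]

Left-normed coefficients sit on the y1-initial expansion words.
Composite bracket: [[y2, [y5, y4]], [[y6, y3], y1]]
The bracket unfolds into 32 signed words via [a, b] = ab - ba (2^5 = 32).
Keep just the words that open with y1:
  sign of y1y3y6y2y4y5 is +1, so it contributes +[[[[[y1, y3], y6], y2], y4], y5]
  sign of y1y3y6y2y5y4 is -1, so it contributes -[[[[[y1, y3], y6], y2], y5], y4]
  sign of y1y3y6y4y5y2 is -1, so it contributes -[[[[[y1, y3], y6], y4], y5], y2]
  sign of y1y3y6y5y4y2 is +1, so it contributes +[[[[[y1, y3], y6], y5], y4], y2]
  sign of y1y6y3y2y4y5 is -1, so it contributes -[[[[[y1, y6], y3], y2], y4], y5]
  sign of y1y6y3y2y5y4 is +1, so it contributes +[[[[[y1, y6], y3], y2], y5], y4]
  sign of y1y6y3y4y5y2 is +1, so it contributes +[[[[[y1, y6], y3], y4], y5], y2]
  sign of y1y6y3y5y4y2 is -1, so it contributes -[[[[[y1, y6], y3], y5], y4], y2]


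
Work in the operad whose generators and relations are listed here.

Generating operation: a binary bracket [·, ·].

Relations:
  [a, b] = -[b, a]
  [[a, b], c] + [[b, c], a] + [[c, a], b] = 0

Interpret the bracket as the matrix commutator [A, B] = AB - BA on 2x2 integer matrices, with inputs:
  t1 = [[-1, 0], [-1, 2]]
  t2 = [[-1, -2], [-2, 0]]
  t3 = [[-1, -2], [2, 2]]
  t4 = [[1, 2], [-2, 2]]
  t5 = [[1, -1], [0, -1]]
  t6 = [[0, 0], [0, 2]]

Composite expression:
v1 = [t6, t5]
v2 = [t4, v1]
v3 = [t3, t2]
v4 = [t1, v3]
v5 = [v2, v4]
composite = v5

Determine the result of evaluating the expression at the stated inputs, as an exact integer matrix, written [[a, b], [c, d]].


[[80, -80], [320, -80]]

[t6, t5] = [[0, 2], [0, 0]]
[t4, [t6, t5]] = [[4, -2], [0, -4]]
[t3, t2] = [[8, 4], [-8, -8]]
[t1, [t3, t2]] = [[4, -12], [-40, -4]]
[[t4, [t6, t5]], [t1, [t3, t2]]] = [[80, -80], [320, -80]]


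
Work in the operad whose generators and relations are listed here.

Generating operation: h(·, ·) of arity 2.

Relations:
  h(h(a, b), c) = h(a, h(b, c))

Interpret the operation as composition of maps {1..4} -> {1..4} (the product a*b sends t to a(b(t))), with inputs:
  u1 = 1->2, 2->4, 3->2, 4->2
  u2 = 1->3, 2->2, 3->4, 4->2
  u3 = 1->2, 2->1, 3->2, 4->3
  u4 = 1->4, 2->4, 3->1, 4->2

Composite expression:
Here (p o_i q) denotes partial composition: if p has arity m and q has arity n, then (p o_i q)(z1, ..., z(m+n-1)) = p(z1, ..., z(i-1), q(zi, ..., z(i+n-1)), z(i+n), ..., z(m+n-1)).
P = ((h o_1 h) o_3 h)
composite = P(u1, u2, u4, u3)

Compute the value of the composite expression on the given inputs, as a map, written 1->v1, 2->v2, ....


1->4, 2->4, 3->4, 4->2

h(u1, u2) = 1->2, 2->4, 3->2, 4->4
h(u4, u3) = 1->4, 2->4, 3->4, 4->1
h(h(u1, u2), h(u4, u3)) = 1->4, 2->4, 3->4, 4->2


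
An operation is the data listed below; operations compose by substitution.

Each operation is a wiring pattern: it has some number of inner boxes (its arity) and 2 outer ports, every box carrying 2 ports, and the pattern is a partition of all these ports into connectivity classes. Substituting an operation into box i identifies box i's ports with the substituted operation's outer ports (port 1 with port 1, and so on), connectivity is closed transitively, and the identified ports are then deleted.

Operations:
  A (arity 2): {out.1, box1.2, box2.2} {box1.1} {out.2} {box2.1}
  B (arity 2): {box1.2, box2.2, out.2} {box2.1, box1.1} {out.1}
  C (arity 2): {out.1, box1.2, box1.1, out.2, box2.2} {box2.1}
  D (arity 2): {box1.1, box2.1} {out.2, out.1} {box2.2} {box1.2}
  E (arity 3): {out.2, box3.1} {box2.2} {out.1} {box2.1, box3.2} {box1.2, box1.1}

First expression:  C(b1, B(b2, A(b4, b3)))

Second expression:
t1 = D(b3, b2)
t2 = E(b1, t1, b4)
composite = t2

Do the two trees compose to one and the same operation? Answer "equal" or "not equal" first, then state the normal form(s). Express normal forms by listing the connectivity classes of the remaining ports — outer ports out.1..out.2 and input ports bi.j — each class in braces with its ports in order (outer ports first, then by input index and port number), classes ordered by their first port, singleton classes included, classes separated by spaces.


not equal: they reduce to {out.1, out.2, b1.1, b1.2, b2.2} {b2.1, b3.2, b4.2} {b3.1} {b4.1} and {out.1} {out.2, b4.1} {b1.1, b1.2} {b2.1, b3.1} {b2.2} {b3.2} {b4.2}

The first composite normalizes to {out.1, out.2, b1.1, b1.2, b2.2} {b2.1, b3.2, b4.2} {b3.1} {b4.1}
The second composite normalizes to {out.1} {out.2, b4.1} {b1.1, b1.2} {b2.1, b3.1} {b2.2} {b3.2} {b4.2}
The normal forms differ: not equal.
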